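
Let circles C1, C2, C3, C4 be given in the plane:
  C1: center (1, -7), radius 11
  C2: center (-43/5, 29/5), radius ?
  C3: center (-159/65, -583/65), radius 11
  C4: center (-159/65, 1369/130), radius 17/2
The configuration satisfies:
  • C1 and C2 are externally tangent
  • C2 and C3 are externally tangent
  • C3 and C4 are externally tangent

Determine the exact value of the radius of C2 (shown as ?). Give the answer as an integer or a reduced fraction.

1. [ext C1·C2]  r_C2² + 22r_C2 − 135 = 0  ⇒  r_C2 = 5 (r>0 drops 1)
2. [ext C2·C3]  r_C2² + 22r_C2 − 135 = 0  ⇒  r_C2 = 5 (r>0 drops 1)

5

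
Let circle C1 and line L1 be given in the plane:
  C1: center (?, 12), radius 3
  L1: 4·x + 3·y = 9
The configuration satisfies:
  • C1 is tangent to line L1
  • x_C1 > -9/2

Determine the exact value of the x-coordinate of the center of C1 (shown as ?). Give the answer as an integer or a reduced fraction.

1. [C1‖L1]  x_C1² + (27/2)x_C1 + 63/2 = 0  ⇒  x_C1 = -21/2 or -3
2. given x_C1 > -9/2: keep -3

-3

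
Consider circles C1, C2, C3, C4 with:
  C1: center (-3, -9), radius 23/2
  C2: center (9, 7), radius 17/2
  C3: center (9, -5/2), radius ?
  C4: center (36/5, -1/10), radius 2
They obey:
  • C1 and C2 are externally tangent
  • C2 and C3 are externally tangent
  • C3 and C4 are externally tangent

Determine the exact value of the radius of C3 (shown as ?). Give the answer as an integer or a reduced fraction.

1

1. [ext C2·C3]  r_C3² + 17r_C3 − 18 = 0  ⇒  r_C3 = 1 (r>0 drops 1)
2. [ext C3·C4]  r_C3² + 4r_C3 − 5 = 0  ⇒  r_C3 = 1 (r>0 drops 1)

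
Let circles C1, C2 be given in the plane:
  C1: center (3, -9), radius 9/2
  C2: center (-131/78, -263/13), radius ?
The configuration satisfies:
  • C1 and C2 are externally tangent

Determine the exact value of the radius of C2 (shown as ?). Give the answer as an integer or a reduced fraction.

23/3

1. [ext C1·C2]  r_C2² + 9r_C2 − 1150/9 = 0  ⇒  r_C2 = 23/3 (r>0 drops 1)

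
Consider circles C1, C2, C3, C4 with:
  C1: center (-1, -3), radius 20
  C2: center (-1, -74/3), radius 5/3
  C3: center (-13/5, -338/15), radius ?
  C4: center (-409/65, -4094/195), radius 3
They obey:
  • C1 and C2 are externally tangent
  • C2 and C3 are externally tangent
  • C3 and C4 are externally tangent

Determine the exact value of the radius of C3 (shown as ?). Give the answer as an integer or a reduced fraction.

1

1. [ext C2·C3]  r_C3² + (10/3)r_C3 − 13/3 = 0  ⇒  r_C3 = 1 (r>0 drops 1)
2. [ext C3·C4]  r_C3² + 6r_C3 − 7 = 0  ⇒  r_C3 = 1 (r>0 drops 1)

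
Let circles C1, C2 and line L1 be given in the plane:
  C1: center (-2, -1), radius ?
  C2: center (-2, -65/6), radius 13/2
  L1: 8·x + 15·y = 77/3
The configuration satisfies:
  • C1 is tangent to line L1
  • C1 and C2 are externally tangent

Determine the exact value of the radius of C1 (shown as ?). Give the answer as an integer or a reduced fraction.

1. [C1‖L1]  r_C1² − 100/9 = 0  ⇒  r_C1 = 10/3 (r>0 drops 1)
2. [ext C1·C2]  r_C1² + 13r_C1 − 490/9 = 0  ⇒  r_C1 = 10/3 (r>0 drops 1)

10/3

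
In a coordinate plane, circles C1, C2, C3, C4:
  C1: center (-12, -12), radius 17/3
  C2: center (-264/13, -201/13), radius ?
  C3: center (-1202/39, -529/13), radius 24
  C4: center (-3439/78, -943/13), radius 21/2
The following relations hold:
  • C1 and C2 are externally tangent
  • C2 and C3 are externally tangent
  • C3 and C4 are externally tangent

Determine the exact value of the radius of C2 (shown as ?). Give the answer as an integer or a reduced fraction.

10/3

1. [ext C1·C2]  r_C2² + (34/3)r_C2 − 440/9 = 0  ⇒  r_C2 = 10/3 (r>0 drops 1)
2. [ext C2·C3]  r_C2² + 48r_C2 − 1540/9 = 0  ⇒  r_C2 = 10/3 (r>0 drops 1)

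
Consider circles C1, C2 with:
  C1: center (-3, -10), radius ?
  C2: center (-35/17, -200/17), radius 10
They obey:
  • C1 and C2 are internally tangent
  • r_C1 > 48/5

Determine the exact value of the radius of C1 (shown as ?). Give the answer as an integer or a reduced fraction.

12

1. [int C1,C2]  r_C1² − 20r_C1 + 96 = 0  ⇒  r_C1 = 8 or 12
2. given r_C1 > 48/5: keep 12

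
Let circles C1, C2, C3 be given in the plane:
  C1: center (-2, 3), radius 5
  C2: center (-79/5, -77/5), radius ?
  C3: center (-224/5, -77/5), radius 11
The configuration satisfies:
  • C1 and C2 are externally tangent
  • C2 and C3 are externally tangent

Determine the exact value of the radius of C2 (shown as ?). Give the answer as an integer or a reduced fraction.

1. [ext C1·C2]  r_C2² + 10r_C2 − 504 = 0  ⇒  r_C2 = 18 (r>0 drops 1)
2. [ext C2·C3]  r_C2² + 22r_C2 − 720 = 0  ⇒  r_C2 = 18 (r>0 drops 1)

18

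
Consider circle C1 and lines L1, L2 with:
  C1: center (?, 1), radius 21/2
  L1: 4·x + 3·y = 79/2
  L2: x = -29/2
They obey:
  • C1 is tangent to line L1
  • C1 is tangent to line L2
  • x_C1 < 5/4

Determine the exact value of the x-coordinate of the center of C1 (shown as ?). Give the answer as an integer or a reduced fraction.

1. [C1‖L1]  x_C1² − (73/4)x_C1 − 89 = 0  ⇒  x_C1 = -4 or 89/4
2. [C1‖L2]  x_C1² + 29x_C1 + 100 = 0  ⇒  x_C1 = -25 or -4

-4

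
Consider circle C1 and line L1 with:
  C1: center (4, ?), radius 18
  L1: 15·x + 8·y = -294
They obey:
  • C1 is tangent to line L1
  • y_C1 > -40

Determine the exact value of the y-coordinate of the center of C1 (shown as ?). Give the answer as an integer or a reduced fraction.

1. [C1‖L1]  y_C1² + (177/2)y_C1 + 495 = 0  ⇒  y_C1 = -165/2 or -6
2. given y_C1 > -40: keep -6

-6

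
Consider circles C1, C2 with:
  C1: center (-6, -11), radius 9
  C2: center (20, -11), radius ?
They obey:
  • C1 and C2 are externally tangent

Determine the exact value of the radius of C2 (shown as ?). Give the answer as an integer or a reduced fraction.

17

1. [ext C1·C2]  r_C2² + 18r_C2 − 595 = 0  ⇒  r_C2 = 17 (r>0 drops 1)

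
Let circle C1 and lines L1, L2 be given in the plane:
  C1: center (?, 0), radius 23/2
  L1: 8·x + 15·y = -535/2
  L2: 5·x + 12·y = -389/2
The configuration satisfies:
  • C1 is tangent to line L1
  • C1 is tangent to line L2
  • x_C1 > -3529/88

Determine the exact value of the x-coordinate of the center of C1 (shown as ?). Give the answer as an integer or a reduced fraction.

-9

1. [C1‖L1]  x_C1² + (535/8)x_C1 + 4167/8 = 0  ⇒  x_C1 = -463/8 or -9
2. [C1‖L2]  x_C1² + (389/5)x_C1 + 3096/5 = 0  ⇒  x_C1 = -344/5 or -9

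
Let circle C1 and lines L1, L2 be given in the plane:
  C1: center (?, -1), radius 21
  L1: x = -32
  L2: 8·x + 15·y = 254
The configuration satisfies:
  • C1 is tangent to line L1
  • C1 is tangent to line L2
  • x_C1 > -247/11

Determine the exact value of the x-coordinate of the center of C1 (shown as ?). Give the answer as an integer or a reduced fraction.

-11

1. [C1‖L1]  x_C1² + 64x_C1 + 583 = 0  ⇒  x_C1 = -53 or -11
2. [C1‖L2]  x_C1² − (269/4)x_C1 − 3443/4 = 0  ⇒  x_C1 = -11 or 313/4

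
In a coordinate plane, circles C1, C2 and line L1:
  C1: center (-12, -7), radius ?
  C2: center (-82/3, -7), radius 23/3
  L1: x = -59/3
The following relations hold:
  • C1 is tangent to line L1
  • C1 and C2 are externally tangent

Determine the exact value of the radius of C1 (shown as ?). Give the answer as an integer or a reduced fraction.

1. [C1‖L1]  r_C1² − 529/9 = 0  ⇒  r_C1 = 23/3 (r>0 drops 1)
2. [ext C1·C2]  r_C1² + (46/3)r_C1 − 529/3 = 0  ⇒  r_C1 = 23/3 (r>0 drops 1)

23/3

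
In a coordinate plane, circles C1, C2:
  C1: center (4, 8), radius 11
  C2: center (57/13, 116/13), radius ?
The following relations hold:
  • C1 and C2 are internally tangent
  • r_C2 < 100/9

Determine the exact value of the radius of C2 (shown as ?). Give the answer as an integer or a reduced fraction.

10

1. [int C1,C2]  r_C2² − 22r_C2 + 120 = 0  ⇒  r_C2 = 10 or 12
2. given r_C2 < 100/9: keep 10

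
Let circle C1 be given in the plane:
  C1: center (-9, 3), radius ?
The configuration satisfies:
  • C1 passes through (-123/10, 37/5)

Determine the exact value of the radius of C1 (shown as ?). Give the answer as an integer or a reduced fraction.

1. [C1∋P]  r_C1² − 121/4 = 0  ⇒  r_C1 = 11/2 (r>0 drops 1)

11/2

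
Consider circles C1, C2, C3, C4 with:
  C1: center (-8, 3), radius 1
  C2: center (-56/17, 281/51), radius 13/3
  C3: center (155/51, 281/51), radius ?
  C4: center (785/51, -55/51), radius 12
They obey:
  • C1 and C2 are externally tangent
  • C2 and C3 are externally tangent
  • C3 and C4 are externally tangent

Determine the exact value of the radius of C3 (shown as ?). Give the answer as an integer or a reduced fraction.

1. [ext C2·C3]  r_C3² + (26/3)r_C3 − 64/3 = 0  ⇒  r_C3 = 2 (r>0 drops 1)
2. [ext C3·C4]  r_C3² + 24r_C3 − 52 = 0  ⇒  r_C3 = 2 (r>0 drops 1)

2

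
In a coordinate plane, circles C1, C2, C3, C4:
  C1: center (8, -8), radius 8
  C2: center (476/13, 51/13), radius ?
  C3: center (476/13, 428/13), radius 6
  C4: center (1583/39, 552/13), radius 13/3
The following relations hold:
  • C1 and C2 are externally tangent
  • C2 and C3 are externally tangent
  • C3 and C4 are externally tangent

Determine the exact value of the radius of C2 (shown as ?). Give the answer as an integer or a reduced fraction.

1. [ext C1·C2]  r_C2² + 16r_C2 − 897 = 0  ⇒  r_C2 = 23 (r>0 drops 1)
2. [ext C2·C3]  r_C2² + 12r_C2 − 805 = 0  ⇒  r_C2 = 23 (r>0 drops 1)

23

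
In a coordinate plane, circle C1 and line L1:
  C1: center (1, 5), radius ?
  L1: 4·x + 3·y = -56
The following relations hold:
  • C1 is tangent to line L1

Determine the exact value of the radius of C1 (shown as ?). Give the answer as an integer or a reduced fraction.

1. [C1‖L1]  r_C1² − 225 = 0  ⇒  r_C1 = 15 (r>0 drops 1)

15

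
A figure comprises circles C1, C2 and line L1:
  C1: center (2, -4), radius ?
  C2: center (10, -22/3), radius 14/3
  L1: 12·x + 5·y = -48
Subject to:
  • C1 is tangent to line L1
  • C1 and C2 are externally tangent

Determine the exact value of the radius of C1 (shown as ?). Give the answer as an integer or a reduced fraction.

4

1. [C1‖L1]  r_C1² − 16 = 0  ⇒  r_C1 = 4 (r>0 drops 1)
2. [ext C1·C2]  r_C1² + (28/3)r_C1 − 160/3 = 0  ⇒  r_C1 = 4 (r>0 drops 1)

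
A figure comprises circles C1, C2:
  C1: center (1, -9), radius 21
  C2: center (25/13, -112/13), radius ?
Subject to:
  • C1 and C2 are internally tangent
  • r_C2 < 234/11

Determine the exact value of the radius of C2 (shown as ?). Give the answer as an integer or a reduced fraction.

20

1. [int C1,C2]  r_C2² − 42r_C2 + 440 = 0  ⇒  r_C2 = 20 or 22
2. given r_C2 < 234/11: keep 20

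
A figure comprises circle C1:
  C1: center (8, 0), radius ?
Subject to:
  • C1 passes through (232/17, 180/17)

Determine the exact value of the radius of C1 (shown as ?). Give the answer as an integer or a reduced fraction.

1. [C1∋P]  r_C1² − 144 = 0  ⇒  r_C1 = 12 (r>0 drops 1)

12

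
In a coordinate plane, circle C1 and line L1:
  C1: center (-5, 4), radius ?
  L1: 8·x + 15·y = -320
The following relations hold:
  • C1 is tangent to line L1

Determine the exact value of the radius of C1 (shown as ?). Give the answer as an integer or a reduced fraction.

1. [C1‖L1]  r_C1² − 400 = 0  ⇒  r_C1 = 20 (r>0 drops 1)

20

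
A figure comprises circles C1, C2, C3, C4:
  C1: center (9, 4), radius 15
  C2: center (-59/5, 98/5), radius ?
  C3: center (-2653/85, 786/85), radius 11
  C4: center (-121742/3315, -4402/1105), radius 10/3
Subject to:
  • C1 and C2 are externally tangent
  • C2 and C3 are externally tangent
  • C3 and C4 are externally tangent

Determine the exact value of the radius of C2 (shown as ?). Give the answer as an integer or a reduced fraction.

11

1. [ext C1·C2]  r_C2² + 30r_C2 − 451 = 0  ⇒  r_C2 = 11 (r>0 drops 1)
2. [ext C2·C3]  r_C2² + 22r_C2 − 363 = 0  ⇒  r_C2 = 11 (r>0 drops 1)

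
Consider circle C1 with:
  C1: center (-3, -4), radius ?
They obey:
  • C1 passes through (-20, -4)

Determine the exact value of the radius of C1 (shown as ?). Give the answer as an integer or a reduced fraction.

17

1. [C1∋P]  r_C1² − 289 = 0  ⇒  r_C1 = 17 (r>0 drops 1)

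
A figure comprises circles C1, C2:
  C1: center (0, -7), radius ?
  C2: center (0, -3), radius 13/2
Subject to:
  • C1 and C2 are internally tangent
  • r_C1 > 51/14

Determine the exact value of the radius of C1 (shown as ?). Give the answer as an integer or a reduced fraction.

21/2

1. [int C1,C2]  r_C1² − 13r_C1 + 105/4 = 0  ⇒  r_C1 = 5/2 or 21/2
2. given r_C1 > 51/14: keep 21/2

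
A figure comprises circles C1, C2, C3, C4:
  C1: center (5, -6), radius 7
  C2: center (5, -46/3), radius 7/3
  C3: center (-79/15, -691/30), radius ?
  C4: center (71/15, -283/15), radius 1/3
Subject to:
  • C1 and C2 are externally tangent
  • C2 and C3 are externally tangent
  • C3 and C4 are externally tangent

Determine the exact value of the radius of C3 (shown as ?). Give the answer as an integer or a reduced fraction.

21/2

1. [ext C2·C3]  r_C3² + (14/3)r_C3 − 637/4 = 0  ⇒  r_C3 = 21/2 (r>0 drops 1)
2. [ext C3·C4]  r_C3² + (2/3)r_C3 − 469/4 = 0  ⇒  r_C3 = 21/2 (r>0 drops 1)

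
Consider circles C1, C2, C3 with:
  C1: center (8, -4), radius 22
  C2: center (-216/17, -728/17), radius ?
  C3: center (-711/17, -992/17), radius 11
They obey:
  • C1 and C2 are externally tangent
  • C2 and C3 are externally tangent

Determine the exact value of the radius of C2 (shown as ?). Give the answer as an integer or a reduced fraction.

22

1. [ext C1·C2]  r_C2² + 44r_C2 − 1452 = 0  ⇒  r_C2 = 22 (r>0 drops 1)
2. [ext C2·C3]  r_C2² + 22r_C2 − 968 = 0  ⇒  r_C2 = 22 (r>0 drops 1)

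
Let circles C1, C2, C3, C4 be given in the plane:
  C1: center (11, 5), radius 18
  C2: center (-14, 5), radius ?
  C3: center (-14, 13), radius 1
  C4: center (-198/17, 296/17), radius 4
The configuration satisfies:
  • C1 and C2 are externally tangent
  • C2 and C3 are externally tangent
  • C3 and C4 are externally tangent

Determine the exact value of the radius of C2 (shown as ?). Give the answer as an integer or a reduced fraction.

7

1. [ext C1·C2]  r_C2² + 36r_C2 − 301 = 0  ⇒  r_C2 = 7 (r>0 drops 1)
2. [ext C2·C3]  r_C2² + 2r_C2 − 63 = 0  ⇒  r_C2 = 7 (r>0 drops 1)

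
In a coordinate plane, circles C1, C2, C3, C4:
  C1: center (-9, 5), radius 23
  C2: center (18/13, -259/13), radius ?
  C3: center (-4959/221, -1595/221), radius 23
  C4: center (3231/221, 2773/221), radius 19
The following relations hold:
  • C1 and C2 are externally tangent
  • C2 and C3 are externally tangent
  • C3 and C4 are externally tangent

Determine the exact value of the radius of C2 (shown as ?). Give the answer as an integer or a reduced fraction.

1. [ext C1·C2]  r_C2² + 46r_C2 − 200 = 0  ⇒  r_C2 = 4 (r>0 drops 1)
2. [ext C2·C3]  r_C2² + 46r_C2 − 200 = 0  ⇒  r_C2 = 4 (r>0 drops 1)

4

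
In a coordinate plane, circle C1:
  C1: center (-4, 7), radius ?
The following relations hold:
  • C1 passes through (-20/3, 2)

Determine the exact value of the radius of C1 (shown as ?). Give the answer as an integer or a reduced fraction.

1. [C1∋P]  r_C1² − 289/9 = 0  ⇒  r_C1 = 17/3 (r>0 drops 1)

17/3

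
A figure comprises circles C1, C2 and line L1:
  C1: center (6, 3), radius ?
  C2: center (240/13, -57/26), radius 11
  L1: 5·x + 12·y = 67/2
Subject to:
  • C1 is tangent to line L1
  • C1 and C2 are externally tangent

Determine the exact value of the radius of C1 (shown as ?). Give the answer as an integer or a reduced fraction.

1. [C1‖L1]  r_C1² − 25/4 = 0  ⇒  r_C1 = 5/2 (r>0 drops 1)
2. [ext C1·C2]  r_C1² + 22r_C1 − 245/4 = 0  ⇒  r_C1 = 5/2 (r>0 drops 1)

5/2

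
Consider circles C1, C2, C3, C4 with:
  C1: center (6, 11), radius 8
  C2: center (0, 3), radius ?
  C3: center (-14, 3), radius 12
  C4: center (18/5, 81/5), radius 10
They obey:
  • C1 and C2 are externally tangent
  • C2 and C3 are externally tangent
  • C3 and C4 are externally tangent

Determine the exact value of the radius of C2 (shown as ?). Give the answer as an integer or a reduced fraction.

2

1. [ext C1·C2]  r_C2² + 16r_C2 − 36 = 0  ⇒  r_C2 = 2 (r>0 drops 1)
2. [ext C2·C3]  r_C2² + 24r_C2 − 52 = 0  ⇒  r_C2 = 2 (r>0 drops 1)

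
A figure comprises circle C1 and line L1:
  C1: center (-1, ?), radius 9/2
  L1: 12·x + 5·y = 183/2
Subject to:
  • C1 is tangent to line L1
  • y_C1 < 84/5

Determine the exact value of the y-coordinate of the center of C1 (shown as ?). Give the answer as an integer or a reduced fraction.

9

1. [C1‖L1]  y_C1² − (207/5)y_C1 + 1458/5 = 0  ⇒  y_C1 = 9 or 162/5
2. given y_C1 < 84/5: keep 9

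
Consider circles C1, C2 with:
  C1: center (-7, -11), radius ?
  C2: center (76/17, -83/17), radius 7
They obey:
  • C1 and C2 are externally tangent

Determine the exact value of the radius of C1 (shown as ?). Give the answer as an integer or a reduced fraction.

1. [ext C1·C2]  r_C1² + 14r_C1 − 120 = 0  ⇒  r_C1 = 6 (r>0 drops 1)

6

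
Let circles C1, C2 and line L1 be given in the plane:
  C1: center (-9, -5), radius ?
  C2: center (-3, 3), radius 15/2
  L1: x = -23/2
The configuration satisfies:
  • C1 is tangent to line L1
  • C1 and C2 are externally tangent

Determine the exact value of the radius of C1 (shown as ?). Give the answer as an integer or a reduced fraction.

1. [C1‖L1]  r_C1² − 25/4 = 0  ⇒  r_C1 = 5/2 (r>0 drops 1)
2. [ext C1·C2]  r_C1² + 15r_C1 − 175/4 = 0  ⇒  r_C1 = 5/2 (r>0 drops 1)

5/2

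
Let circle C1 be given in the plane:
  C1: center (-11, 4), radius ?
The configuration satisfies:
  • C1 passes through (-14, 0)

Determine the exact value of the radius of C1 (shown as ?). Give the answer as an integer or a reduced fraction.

1. [C1∋P]  r_C1² − 25 = 0  ⇒  r_C1 = 5 (r>0 drops 1)

5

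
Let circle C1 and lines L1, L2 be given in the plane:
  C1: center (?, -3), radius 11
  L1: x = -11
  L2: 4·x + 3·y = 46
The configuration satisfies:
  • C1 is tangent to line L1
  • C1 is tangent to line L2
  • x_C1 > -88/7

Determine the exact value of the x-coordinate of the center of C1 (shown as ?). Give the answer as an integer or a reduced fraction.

0

1. [C1‖L1]  x_C1² + 22x_C1 = 0  ⇒  x_C1 = -22 or 0
2. [C1‖L2]  x_C1² − (55/2)x_C1 = 0  ⇒  x_C1 = 0 or 55/2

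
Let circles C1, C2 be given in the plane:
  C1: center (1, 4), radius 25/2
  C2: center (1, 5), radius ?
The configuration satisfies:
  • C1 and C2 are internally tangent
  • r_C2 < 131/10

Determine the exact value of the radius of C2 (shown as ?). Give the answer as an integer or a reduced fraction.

23/2

1. [int C1,C2]  r_C2² − 25r_C2 + 621/4 = 0  ⇒  r_C2 = 23/2 or 27/2
2. given r_C2 < 131/10: keep 23/2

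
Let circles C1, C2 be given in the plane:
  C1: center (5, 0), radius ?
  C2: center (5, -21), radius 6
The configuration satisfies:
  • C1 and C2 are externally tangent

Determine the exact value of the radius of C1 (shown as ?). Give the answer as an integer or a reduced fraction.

15

1. [ext C1·C2]  r_C1² + 12r_C1 − 405 = 0  ⇒  r_C1 = 15 (r>0 drops 1)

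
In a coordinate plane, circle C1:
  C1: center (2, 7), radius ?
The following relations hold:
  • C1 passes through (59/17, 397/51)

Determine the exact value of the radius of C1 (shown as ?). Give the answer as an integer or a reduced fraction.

1. [C1∋P]  r_C1² − 25/9 = 0  ⇒  r_C1 = 5/3 (r>0 drops 1)

5/3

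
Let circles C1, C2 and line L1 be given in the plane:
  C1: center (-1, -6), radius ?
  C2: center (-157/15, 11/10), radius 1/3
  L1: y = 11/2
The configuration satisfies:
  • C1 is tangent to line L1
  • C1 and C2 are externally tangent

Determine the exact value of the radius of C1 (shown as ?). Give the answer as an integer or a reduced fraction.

23/2

1. [C1‖L1]  r_C1² − 529/4 = 0  ⇒  r_C1 = 23/2 (r>0 drops 1)
2. [ext C1·C2]  r_C1² + (2/3)r_C1 − 1679/12 = 0  ⇒  r_C1 = 23/2 (r>0 drops 1)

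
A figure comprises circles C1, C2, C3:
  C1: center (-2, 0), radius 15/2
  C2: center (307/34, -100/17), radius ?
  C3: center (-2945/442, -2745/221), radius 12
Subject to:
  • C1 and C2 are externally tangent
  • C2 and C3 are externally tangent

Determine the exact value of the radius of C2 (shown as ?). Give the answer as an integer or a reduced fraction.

5

1. [ext C1·C2]  r_C2² + 15r_C2 − 100 = 0  ⇒  r_C2 = 5 (r>0 drops 1)
2. [ext C2·C3]  r_C2² + 24r_C2 − 145 = 0  ⇒  r_C2 = 5 (r>0 drops 1)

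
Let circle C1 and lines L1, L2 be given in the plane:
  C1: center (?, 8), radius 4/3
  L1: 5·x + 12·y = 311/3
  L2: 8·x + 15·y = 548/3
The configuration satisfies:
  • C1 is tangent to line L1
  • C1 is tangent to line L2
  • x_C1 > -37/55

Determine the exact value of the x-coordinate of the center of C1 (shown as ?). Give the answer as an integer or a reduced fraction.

1. [C1‖L1]  x_C1² − (46/15)x_C1 − 29/3 = 0  ⇒  x_C1 = -29/15 or 5
2. [C1‖L2]  x_C1² − (47/3)x_C1 + 160/3 = 0  ⇒  x_C1 = 5 or 32/3

5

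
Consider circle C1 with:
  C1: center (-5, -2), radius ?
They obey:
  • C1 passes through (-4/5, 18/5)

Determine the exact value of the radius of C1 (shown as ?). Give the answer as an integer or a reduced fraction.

1. [C1∋P]  r_C1² − 49 = 0  ⇒  r_C1 = 7 (r>0 drops 1)

7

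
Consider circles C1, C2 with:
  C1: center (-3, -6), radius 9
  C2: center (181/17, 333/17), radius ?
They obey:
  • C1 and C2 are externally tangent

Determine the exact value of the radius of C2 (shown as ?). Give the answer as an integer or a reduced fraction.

20

1. [ext C1·C2]  r_C2² + 18r_C2 − 760 = 0  ⇒  r_C2 = 20 (r>0 drops 1)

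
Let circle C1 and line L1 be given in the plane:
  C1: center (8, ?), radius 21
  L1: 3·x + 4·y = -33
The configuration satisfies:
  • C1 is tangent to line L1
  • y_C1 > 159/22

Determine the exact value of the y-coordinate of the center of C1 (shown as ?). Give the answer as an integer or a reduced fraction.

1. [C1‖L1]  y_C1² + (57/2)y_C1 − 486 = 0  ⇒  y_C1 = -81/2 or 12
2. given y_C1 > 159/22: keep 12

12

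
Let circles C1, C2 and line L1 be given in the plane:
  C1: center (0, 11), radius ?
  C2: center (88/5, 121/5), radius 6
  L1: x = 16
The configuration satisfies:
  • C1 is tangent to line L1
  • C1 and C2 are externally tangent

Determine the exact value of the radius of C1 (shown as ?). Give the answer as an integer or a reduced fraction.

16

1. [C1‖L1]  r_C1² − 256 = 0  ⇒  r_C1 = 16 (r>0 drops 1)
2. [ext C1·C2]  r_C1² + 12r_C1 − 448 = 0  ⇒  r_C1 = 16 (r>0 drops 1)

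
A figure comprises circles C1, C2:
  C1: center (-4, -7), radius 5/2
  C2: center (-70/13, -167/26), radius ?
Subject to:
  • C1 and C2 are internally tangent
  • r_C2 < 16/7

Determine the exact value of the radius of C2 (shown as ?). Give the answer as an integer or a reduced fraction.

1

1. [int C1,C2]  r_C2² − 5r_C2 + 4 = 0  ⇒  r_C2 = 1 or 4
2. given r_C2 < 16/7: keep 1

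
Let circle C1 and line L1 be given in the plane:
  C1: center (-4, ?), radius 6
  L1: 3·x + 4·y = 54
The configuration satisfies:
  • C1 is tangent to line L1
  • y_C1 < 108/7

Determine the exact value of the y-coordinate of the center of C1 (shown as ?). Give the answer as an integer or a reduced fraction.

9

1. [C1‖L1]  y_C1² − 33y_C1 + 216 = 0  ⇒  y_C1 = 9 or 24
2. given y_C1 < 108/7: keep 9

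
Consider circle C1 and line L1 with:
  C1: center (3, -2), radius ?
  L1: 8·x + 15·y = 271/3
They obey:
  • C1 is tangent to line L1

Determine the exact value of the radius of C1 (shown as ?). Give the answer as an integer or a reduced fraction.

17/3

1. [C1‖L1]  r_C1² − 289/9 = 0  ⇒  r_C1 = 17/3 (r>0 drops 1)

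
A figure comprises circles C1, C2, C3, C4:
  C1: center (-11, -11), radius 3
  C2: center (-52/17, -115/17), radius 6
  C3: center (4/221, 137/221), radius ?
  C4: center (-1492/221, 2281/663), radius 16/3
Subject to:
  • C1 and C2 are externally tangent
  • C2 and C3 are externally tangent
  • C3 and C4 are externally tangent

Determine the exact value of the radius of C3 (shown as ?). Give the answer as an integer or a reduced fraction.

1. [ext C2·C3]  r_C3² + 12r_C3 − 28 = 0  ⇒  r_C3 = 2 (r>0 drops 1)
2. [ext C3·C4]  r_C3² + (32/3)r_C3 − 76/3 = 0  ⇒  r_C3 = 2 (r>0 drops 1)

2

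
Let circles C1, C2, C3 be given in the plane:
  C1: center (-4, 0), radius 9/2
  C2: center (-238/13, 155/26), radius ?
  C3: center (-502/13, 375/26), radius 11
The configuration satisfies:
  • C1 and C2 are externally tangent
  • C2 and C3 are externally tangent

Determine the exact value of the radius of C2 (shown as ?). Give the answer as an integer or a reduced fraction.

11

1. [ext C1·C2]  r_C2² + 9r_C2 − 220 = 0  ⇒  r_C2 = 11 (r>0 drops 1)
2. [ext C2·C3]  r_C2² + 22r_C2 − 363 = 0  ⇒  r_C2 = 11 (r>0 drops 1)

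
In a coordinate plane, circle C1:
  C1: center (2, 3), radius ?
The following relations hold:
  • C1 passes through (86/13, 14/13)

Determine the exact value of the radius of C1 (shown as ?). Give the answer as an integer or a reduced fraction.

1. [C1∋P]  r_C1² − 25 = 0  ⇒  r_C1 = 5 (r>0 drops 1)

5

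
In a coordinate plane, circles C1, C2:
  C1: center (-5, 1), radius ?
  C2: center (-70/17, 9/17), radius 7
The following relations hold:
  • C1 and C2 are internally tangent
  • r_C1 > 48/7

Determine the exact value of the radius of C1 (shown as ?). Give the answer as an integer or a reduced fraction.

1. [int C1,C2]  r_C1² − 14r_C1 + 48 = 0  ⇒  r_C1 = 6 or 8
2. given r_C1 > 48/7: keep 8

8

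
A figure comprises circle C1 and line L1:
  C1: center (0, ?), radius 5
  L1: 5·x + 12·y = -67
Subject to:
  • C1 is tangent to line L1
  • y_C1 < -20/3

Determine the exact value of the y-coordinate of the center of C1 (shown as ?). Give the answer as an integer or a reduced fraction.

-11

1. [C1‖L1]  y_C1² + (67/6)y_C1 + 11/6 = 0  ⇒  y_C1 = -11 or -1/6
2. given y_C1 < -20/3: keep -11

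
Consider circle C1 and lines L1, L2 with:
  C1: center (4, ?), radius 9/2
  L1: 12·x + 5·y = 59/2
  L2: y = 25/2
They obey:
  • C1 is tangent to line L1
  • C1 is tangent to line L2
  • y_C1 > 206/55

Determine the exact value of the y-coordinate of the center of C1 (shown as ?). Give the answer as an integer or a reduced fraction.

1. [C1‖L1]  y_C1² + (37/5)y_C1 − 616/5 = 0  ⇒  y_C1 = -77/5 or 8
2. [C1‖L2]  y_C1² − 25y_C1 + 136 = 0  ⇒  y_C1 = 8 or 17

8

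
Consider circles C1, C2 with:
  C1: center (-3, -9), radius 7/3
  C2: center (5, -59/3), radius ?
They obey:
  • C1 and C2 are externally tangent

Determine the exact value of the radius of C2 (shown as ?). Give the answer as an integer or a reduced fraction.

1. [ext C1·C2]  r_C2² + (14/3)r_C2 − 517/3 = 0  ⇒  r_C2 = 11 (r>0 drops 1)

11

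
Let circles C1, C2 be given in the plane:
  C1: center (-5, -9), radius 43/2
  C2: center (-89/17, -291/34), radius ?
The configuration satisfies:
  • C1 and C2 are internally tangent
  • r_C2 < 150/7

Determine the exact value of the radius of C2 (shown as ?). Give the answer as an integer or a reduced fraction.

1. [int C1,C2]  r_C2² − 43r_C2 + 462 = 0  ⇒  r_C2 = 21 or 22
2. given r_C2 < 150/7: keep 21

21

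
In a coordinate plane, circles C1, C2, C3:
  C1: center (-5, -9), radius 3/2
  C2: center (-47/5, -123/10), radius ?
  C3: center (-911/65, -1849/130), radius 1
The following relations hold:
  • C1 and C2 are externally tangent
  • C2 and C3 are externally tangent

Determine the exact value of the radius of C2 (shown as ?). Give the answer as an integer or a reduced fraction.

1. [ext C1·C2]  r_C2² + 3r_C2 − 28 = 0  ⇒  r_C2 = 4 (r>0 drops 1)
2. [ext C2·C3]  r_C2² + 2r_C2 − 24 = 0  ⇒  r_C2 = 4 (r>0 drops 1)

4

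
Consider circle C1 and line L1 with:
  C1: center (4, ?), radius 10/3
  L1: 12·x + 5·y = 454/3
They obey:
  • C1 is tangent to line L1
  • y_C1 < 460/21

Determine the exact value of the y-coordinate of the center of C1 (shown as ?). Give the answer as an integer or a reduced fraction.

1. [C1‖L1]  y_C1² − (124/3)y_C1 + 352 = 0  ⇒  y_C1 = 12 or 88/3
2. given y_C1 < 460/21: keep 12

12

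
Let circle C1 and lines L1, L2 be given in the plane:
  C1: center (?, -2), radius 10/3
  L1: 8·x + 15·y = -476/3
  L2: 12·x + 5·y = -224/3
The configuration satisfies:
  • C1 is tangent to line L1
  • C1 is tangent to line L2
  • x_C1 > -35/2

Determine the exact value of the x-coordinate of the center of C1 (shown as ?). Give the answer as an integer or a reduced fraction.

-9

1. [C1‖L1]  x_C1² + (193/6)x_C1 + 417/2 = 0  ⇒  x_C1 = -139/6 or -9
2. [C1‖L2]  x_C1² + (97/9)x_C1 + 16 = 0  ⇒  x_C1 = -9 or -16/9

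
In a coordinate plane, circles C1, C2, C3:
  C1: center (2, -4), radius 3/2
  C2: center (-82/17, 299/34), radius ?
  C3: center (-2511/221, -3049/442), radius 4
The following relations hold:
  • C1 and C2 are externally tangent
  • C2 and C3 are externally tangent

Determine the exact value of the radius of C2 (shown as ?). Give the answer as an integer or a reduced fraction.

13

1. [ext C1·C2]  r_C2² + 3r_C2 − 208 = 0  ⇒  r_C2 = 13 (r>0 drops 1)
2. [ext C2·C3]  r_C2² + 8r_C2 − 273 = 0  ⇒  r_C2 = 13 (r>0 drops 1)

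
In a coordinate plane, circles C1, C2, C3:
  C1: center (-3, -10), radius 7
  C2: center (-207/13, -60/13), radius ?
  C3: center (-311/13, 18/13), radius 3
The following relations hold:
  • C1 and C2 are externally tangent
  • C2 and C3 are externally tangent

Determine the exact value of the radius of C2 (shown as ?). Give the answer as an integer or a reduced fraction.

7

1. [ext C1·C2]  r_C2² + 14r_C2 − 147 = 0  ⇒  r_C2 = 7 (r>0 drops 1)
2. [ext C2·C3]  r_C2² + 6r_C2 − 91 = 0  ⇒  r_C2 = 7 (r>0 drops 1)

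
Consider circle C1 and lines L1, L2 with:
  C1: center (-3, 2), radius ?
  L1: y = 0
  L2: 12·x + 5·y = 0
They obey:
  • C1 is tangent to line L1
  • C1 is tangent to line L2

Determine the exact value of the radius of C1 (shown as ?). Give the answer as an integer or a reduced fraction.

1. [C1‖L1]  r_C1² − 4 = 0  ⇒  r_C1 = 2 (r>0 drops 1)
2. [C1‖L2]  r_C1² − 4 = 0  ⇒  r_C1 = 2 (r>0 drops 1)

2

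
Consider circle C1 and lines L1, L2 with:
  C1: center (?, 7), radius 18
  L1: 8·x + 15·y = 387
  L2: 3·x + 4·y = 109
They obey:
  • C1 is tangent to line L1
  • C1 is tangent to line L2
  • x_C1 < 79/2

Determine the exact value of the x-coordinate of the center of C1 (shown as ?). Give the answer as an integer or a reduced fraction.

1. [C1‖L1]  x_C1² − (141/2)x_C1 − 441/2 = 0  ⇒  x_C1 = -3 or 147/2
2. [C1‖L2]  x_C1² − 54x_C1 − 171 = 0  ⇒  x_C1 = -3 or 57

-3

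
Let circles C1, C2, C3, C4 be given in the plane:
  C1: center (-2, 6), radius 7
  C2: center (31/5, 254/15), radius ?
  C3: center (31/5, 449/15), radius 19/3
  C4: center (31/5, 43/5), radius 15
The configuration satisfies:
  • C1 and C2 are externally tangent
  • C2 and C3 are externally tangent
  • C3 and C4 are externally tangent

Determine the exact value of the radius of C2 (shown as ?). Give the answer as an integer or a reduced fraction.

1. [ext C1·C2]  r_C2² + 14r_C2 − 1240/9 = 0  ⇒  r_C2 = 20/3 (r>0 drops 1)
2. [ext C2·C3]  r_C2² + (38/3)r_C2 − 1160/9 = 0  ⇒  r_C2 = 20/3 (r>0 drops 1)

20/3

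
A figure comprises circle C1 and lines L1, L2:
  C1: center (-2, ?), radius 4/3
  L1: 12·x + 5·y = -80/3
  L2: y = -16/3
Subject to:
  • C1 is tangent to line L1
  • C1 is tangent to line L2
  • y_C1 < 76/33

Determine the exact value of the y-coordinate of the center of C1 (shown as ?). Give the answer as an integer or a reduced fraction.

-4

1. [C1‖L1]  y_C1² + (16/15)y_C1 − 176/15 = 0  ⇒  y_C1 = -4 or 44/15
2. [C1‖L2]  y_C1² + (32/3)y_C1 + 80/3 = 0  ⇒  y_C1 = -20/3 or -4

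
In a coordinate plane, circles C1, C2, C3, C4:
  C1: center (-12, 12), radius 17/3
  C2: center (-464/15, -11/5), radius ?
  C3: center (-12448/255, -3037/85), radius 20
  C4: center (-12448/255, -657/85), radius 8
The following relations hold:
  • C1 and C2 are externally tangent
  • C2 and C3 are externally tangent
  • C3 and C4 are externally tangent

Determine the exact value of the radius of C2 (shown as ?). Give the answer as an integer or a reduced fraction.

1. [ext C1·C2]  r_C2² + (34/3)r_C2 − 528 = 0  ⇒  r_C2 = 18 (r>0 drops 1)
2. [ext C2·C3]  r_C2² + 40r_C2 − 1044 = 0  ⇒  r_C2 = 18 (r>0 drops 1)

18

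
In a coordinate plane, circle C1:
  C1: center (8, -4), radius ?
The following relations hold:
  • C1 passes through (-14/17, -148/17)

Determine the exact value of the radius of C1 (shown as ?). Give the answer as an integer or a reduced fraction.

1. [C1∋P]  r_C1² − 100 = 0  ⇒  r_C1 = 10 (r>0 drops 1)

10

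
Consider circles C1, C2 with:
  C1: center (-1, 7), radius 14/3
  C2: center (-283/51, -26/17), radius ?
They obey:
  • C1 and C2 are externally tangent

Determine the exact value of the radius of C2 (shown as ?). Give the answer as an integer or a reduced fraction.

1. [ext C1·C2]  r_C2² + (28/3)r_C2 − 215/3 = 0  ⇒  r_C2 = 5 (r>0 drops 1)

5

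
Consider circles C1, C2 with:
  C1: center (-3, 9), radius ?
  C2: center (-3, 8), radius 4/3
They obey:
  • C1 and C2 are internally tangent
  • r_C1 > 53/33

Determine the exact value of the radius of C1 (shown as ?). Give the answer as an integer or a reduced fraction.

1. [int C1,C2]  r_C1² − (8/3)r_C1 + 7/9 = 0  ⇒  r_C1 = 1/3 or 7/3
2. given r_C1 > 53/33: keep 7/3

7/3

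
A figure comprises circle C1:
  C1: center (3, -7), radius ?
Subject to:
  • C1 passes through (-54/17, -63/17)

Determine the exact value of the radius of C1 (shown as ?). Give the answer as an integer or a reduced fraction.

1. [C1∋P]  r_C1² − 49 = 0  ⇒  r_C1 = 7 (r>0 drops 1)

7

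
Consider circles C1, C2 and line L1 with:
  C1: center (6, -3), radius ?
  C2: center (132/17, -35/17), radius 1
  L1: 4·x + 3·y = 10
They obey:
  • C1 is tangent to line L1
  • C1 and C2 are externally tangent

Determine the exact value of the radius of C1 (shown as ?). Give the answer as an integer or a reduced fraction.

1. [C1‖L1]  r_C1² − 1 = 0  ⇒  r_C1 = 1 (r>0 drops 1)
2. [ext C1·C2]  r_C1² + 2r_C1 − 3 = 0  ⇒  r_C1 = 1 (r>0 drops 1)

1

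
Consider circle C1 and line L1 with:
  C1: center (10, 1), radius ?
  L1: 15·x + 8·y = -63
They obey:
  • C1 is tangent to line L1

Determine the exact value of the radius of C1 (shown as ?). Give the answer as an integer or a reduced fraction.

1. [C1‖L1]  r_C1² − 169 = 0  ⇒  r_C1 = 13 (r>0 drops 1)

13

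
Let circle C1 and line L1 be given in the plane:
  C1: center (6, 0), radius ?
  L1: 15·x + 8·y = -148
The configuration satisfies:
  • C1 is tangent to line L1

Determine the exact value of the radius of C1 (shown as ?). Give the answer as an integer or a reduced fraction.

14

1. [C1‖L1]  r_C1² − 196 = 0  ⇒  r_C1 = 14 (r>0 drops 1)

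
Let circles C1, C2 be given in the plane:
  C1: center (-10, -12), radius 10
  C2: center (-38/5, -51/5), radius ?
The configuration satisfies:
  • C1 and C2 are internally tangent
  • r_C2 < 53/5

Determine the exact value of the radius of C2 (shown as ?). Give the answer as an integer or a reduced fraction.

1. [int C1,C2]  r_C2² − 20r_C2 + 91 = 0  ⇒  r_C2 = 7 or 13
2. given r_C2 < 53/5: keep 7

7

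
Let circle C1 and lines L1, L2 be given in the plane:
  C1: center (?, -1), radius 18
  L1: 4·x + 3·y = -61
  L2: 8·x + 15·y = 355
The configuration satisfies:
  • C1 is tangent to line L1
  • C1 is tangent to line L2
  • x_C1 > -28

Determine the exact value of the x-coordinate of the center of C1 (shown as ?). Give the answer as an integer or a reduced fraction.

1. [C1‖L1]  x_C1² + 29x_C1 − 296 = 0  ⇒  x_C1 = -37 or 8
2. [C1‖L2]  x_C1² − (185/2)x_C1 + 676 = 0  ⇒  x_C1 = 8 or 169/2

8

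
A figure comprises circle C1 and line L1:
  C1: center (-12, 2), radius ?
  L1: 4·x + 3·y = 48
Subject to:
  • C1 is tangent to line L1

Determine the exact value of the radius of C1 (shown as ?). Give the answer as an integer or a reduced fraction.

1. [C1‖L1]  r_C1² − 324 = 0  ⇒  r_C1 = 18 (r>0 drops 1)

18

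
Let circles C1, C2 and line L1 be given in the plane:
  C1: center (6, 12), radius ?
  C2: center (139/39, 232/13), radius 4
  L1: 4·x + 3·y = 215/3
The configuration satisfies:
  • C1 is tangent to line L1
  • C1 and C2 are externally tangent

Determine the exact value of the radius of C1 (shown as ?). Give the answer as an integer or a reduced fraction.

7/3

1. [C1‖L1]  r_C1² − 49/9 = 0  ⇒  r_C1 = 7/3 (r>0 drops 1)
2. [ext C1·C2]  r_C1² + 8r_C1 − 217/9 = 0  ⇒  r_C1 = 7/3 (r>0 drops 1)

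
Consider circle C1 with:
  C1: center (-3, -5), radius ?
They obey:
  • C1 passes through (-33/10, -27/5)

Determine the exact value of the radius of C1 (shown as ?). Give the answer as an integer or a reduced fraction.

1/2

1. [C1∋P]  r_C1² − 1/4 = 0  ⇒  r_C1 = 1/2 (r>0 drops 1)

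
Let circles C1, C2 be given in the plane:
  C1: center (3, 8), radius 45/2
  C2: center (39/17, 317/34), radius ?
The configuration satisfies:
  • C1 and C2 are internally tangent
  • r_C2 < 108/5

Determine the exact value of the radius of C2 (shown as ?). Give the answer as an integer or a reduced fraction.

21

1. [int C1,C2]  r_C2² − 45r_C2 + 504 = 0  ⇒  r_C2 = 21 or 24
2. given r_C2 < 108/5: keep 21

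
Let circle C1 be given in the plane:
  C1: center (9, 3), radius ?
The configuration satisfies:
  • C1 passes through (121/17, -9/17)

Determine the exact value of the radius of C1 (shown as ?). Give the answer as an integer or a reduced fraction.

4

1. [C1∋P]  r_C1² − 16 = 0  ⇒  r_C1 = 4 (r>0 drops 1)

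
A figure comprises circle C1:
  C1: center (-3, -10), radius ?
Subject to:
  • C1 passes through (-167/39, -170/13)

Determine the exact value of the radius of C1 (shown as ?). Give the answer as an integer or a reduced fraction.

1. [C1∋P]  r_C1² − 100/9 = 0  ⇒  r_C1 = 10/3 (r>0 drops 1)

10/3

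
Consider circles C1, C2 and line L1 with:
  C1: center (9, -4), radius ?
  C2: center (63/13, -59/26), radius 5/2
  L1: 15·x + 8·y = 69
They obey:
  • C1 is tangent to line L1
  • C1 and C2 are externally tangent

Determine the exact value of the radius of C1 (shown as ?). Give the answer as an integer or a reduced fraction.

2

1. [C1‖L1]  r_C1² − 4 = 0  ⇒  r_C1 = 2 (r>0 drops 1)
2. [ext C1·C2]  r_C1² + 5r_C1 − 14 = 0  ⇒  r_C1 = 2 (r>0 drops 1)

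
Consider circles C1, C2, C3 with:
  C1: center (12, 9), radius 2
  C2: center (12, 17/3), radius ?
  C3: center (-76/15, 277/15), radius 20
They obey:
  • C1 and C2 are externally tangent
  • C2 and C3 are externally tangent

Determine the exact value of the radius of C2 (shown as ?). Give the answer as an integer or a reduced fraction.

1. [ext C1·C2]  r_C2² + 4r_C2 − 64/9 = 0  ⇒  r_C2 = 4/3 (r>0 drops 1)
2. [ext C2·C3]  r_C2² + 40r_C2 − 496/9 = 0  ⇒  r_C2 = 4/3 (r>0 drops 1)

4/3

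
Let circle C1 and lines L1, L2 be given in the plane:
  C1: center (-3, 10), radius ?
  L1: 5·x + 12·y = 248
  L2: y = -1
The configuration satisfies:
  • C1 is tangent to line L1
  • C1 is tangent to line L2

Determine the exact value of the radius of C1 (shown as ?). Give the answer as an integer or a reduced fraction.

11

1. [C1‖L1]  r_C1² − 121 = 0  ⇒  r_C1 = 11 (r>0 drops 1)
2. [C1‖L2]  r_C1² − 121 = 0  ⇒  r_C1 = 11 (r>0 drops 1)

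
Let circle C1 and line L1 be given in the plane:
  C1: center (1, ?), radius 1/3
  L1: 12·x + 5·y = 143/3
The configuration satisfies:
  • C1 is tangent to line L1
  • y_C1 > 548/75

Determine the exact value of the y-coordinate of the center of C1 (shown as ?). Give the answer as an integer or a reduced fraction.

8

1. [C1‖L1]  y_C1² − (214/15)y_C1 + 752/15 = 0  ⇒  y_C1 = 94/15 or 8
2. given y_C1 > 548/75: keep 8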